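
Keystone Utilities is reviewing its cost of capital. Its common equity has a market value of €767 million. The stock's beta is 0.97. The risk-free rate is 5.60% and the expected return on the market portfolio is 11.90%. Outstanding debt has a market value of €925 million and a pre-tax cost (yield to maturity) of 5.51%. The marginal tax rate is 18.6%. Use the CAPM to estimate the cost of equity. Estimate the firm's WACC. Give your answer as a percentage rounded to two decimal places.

7.76%

Market risk premium = 11.9% − 5.6% = 6.3%.
Cost of equity via CAPM: Re = 5.6% + 0.97 × 6.3% = 11.7110%.
Total capital V = 767 + 925 = 1692.
Equity: weight = 767/1692 = 0.4533; cost = 11.711%.
Debt: weight = 925/1692 = 0.5467; after-tax cost = 5.51% × (1 − 18.6%) = 4.4851%.
WACC = 0.4533 × 11.7110% + 0.5467 × 4.4851% = 7.7607%.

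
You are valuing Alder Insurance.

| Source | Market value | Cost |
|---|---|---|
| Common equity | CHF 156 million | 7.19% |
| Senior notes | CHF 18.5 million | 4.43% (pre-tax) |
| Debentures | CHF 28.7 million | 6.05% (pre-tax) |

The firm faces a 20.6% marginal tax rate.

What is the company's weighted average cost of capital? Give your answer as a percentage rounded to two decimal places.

Total capital V = 156 + 18.5 + 28.7 = 203.2.
Equity: weight = 156/203.2 = 0.7677; cost = 7.19%.
Senior notes: weight = 18.5/203.2 = 0.0910; after-tax cost = 4.43% × (1 − 20.6%) = 3.5174%.
Debentures: weight = 28.7/203.2 = 0.1412; after-tax cost = 6.05% × (1 − 20.6%) = 4.8037%.
WACC = 0.7677 × 7.1900% + 0.0910 × 3.5174% + 0.1412 × 4.8037% = 6.5186%.

6.52%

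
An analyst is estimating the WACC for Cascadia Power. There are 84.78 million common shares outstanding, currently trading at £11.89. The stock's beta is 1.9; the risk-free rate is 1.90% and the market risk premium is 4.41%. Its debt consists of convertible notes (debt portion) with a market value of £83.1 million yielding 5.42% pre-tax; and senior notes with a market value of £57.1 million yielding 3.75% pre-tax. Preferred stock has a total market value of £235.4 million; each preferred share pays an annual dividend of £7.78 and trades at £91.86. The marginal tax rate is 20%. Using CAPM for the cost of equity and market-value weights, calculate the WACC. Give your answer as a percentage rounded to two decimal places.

Cost of equity via CAPM: Re = 1.9% + 1.9 × 4.41% = 10.2790%.
Cost of preferred: Rp = 7.78 / 91.86 = 8.4694%.
Market value of equity E = 11.89 × 84.78m = 1008.0342m.
Total capital V = 1008.0342 + 235.4 + 83.1 + 57.1 = 1383.6342.
Equity: weight = 1008.0342/1383.6342 = 0.7285; cost = 10.279%.
Preferred: weight = 235.4/1383.6342 = 0.1701; cost = 8.4694%.
Convertible notes (debt portion): weight = 83.1/1383.6342 = 0.0601; after-tax cost = 5.42% × (1 − 20%) = 4.3360%.
Senior notes: weight = 57.1/1383.6342 = 0.0413; after-tax cost = 3.75% × (1 − 20%) = 3.0000%.
WACC = 0.7285 × 10.2790% + 0.1701 × 8.4694% + 0.0601 × 4.3360% + 0.0413 × 3.0000% = 9.3138%.

9.31%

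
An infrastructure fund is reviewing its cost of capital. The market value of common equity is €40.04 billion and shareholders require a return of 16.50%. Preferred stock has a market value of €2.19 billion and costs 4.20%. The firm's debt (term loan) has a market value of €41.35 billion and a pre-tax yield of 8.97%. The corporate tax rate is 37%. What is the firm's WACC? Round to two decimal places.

10.81%

Total capital V = 40.04 + 2.19 + 41.35 = 83.58.
Equity: weight = 40.04/83.58 = 0.4791; cost = 16.5%.
Preferred: weight = 2.19/83.58 = 0.0262; cost = 4.2%.
Term loan: weight = 41.35/83.58 = 0.4947; after-tax cost = 8.97% × (1 − 37%) = 5.6511%.
WACC = 0.4791 × 16.5000% + 0.0262 × 4.2000% + 0.4947 × 5.6511% = 10.8104%.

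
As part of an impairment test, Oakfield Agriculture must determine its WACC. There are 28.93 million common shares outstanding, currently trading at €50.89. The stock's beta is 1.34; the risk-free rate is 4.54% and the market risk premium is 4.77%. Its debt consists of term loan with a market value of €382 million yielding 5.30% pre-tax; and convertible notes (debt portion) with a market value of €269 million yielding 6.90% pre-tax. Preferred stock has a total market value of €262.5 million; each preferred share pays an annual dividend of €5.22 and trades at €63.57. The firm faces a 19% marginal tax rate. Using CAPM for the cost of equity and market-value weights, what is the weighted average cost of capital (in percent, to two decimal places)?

8.97%

Cost of equity via CAPM: Re = 4.54% + 1.34 × 4.77% = 10.9318%.
Cost of preferred: Rp = 5.22 / 63.57 = 8.2114%.
Market value of equity E = 50.89 × 28.93m = 1472.2477m.
Total capital V = 1472.2477 + 262.5 + 382 + 269 = 2385.7477.
Equity: weight = 1472.2477/2385.7477 = 0.6171; cost = 10.9318%.
Preferred: weight = 262.5/2385.7477 = 0.1100; cost = 8.2114%.
Term loan: weight = 382/2385.7477 = 0.1601; after-tax cost = 5.3% × (1 − 19%) = 4.2930%.
Convertible notes (debt portion): weight = 269/2385.7477 = 0.1128; after-tax cost = 6.9% × (1 − 19%) = 5.5890%.
WACC = 0.6171 × 10.9318% + 0.1100 × 8.2114% + 0.1601 × 4.2930% + 0.1128 × 5.5890% = 8.9671%.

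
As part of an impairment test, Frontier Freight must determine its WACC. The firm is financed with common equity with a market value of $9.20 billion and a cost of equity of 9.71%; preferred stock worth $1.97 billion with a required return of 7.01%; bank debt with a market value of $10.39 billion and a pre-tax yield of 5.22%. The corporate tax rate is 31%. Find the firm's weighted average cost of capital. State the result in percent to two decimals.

6.52%

Total capital V = 9.2 + 1.97 + 10.39 = 21.56.
Equity: weight = 9.2/21.56 = 0.4267; cost = 9.71%.
Preferred: weight = 1.97/21.56 = 0.0914; cost = 7.01%.
Bank debt: weight = 10.39/21.56 = 0.4819; after-tax cost = 5.22% × (1 − 31%) = 3.6018%.
WACC = 0.4267 × 9.7100% + 0.0914 × 7.0100% + 0.4819 × 3.6018% = 6.5197%.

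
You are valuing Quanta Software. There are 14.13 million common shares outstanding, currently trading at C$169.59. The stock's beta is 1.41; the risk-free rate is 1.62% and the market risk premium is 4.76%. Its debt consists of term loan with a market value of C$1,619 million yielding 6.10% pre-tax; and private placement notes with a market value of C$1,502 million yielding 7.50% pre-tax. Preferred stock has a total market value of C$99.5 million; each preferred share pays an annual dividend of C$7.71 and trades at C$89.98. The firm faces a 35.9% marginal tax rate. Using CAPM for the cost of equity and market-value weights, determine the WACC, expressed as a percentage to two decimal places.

Cost of equity via CAPM: Re = 1.62% + 1.41 × 4.76% = 8.3316%.
Cost of preferred: Rp = 7.71 / 89.98 = 8.5686%.
Market value of equity E = 169.59 × 14.13m = 2396.3067m.
Total capital V = 2396.3067 + 99.5 + 1619 + 1502 = 5616.8067.
Equity: weight = 2396.3067/5616.8067 = 0.4266; cost = 8.3316%.
Preferred: weight = 99.5/5616.8067 = 0.0177; cost = 8.5686%.
Term loan: weight = 1619/5616.8067 = 0.2882; after-tax cost = 6.1% × (1 − 35.9%) = 3.9101%.
Private placement notes: weight = 1502/5616.8067 = 0.2674; after-tax cost = 7.5% × (1 − 35.9%) = 4.8075%.
WACC = 0.4266 × 8.3316% + 0.0177 × 8.5686% + 0.2882 × 3.9101% + 0.2674 × 4.8075% = 6.1190%.

6.12%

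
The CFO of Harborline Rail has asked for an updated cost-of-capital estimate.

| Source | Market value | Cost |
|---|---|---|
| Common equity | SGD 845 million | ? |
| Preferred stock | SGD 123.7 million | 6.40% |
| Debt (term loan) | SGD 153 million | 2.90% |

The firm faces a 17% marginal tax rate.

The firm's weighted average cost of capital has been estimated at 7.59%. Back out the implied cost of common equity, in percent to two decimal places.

Total capital V = 845 + 123.7 + 153 = 1121.7.
Equity weight = 845/1121.7 = 0.7533.
Preferred weight = 123.7/1121.7 = 0.1103.
Term loan weight = 153/1121.7 = 0.1364.
Debt contribution = 0.1364 × 2.9% × (1 − 17%) = 0.3283%.
Preferred contribution = 0.1103 × 6.4% = 0.7058%.
Required equity contribution = 7.59% − 1.0341% = 6.5559%.
Re = 6.5559% / 0.7533 = 8.7027%.

8.70%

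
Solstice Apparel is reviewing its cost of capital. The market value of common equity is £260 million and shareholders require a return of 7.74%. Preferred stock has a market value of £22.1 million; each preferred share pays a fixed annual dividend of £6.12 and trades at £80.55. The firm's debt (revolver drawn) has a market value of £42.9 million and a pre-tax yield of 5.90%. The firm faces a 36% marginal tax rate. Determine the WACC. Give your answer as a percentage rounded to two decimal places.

7.21%

Cost of preferred: Rp = 6.12 / 80.55 = 7.5978%.
Total capital V = 260 + 22.1 + 42.9 = 325.
Equity: weight = 260/325 = 0.8000; cost = 7.74%.
Preferred: weight = 22.1/325 = 0.0680; cost = 7.5978%.
Revolver drawn: weight = 42.9/325 = 0.1320; after-tax cost = 5.9% × (1 − 36%) = 3.7760%.
WACC = 0.8000 × 7.7400% + 0.0680 × 7.5978% + 0.1320 × 3.7760% = 7.2071%.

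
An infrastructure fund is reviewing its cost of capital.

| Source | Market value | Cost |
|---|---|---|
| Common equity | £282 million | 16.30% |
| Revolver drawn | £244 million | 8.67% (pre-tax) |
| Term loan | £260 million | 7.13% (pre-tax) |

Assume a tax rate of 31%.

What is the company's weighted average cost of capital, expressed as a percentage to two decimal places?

Total capital V = 282 + 244 + 260 = 786.
Equity: weight = 282/786 = 0.3588; cost = 16.3%.
Revolver drawn: weight = 244/786 = 0.3104; after-tax cost = 8.67% × (1 − 31%) = 5.9823%.
Term loan: weight = 260/786 = 0.3308; after-tax cost = 7.13% × (1 − 31%) = 4.9197%.
WACC = 0.3588 × 16.3000% + 0.3104 × 5.9823% + 0.3308 × 4.9197% = 9.3326%.

9.33%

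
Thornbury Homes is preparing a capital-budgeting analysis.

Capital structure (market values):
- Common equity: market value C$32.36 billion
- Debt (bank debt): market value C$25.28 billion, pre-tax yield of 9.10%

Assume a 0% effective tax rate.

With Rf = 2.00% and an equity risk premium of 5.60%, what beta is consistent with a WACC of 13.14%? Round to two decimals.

2.55

Total capital V = 32.36 + 25.28 = 57.64.
Equity weight = 32.36/57.64 = 0.5614.
Bank debt weight = 25.28/57.64 = 0.4386.
Debt contribution = 0.4386 × 9.1% × (1 − 0%) = 3.9911%.
Required equity contribution = 13.14% − 3.9911% = 9.1489%  ⇒  Re = 16.2961%.
CAPM: 16.2961% = 2.0% + β × 5.6%  ⇒  β = 2.5529.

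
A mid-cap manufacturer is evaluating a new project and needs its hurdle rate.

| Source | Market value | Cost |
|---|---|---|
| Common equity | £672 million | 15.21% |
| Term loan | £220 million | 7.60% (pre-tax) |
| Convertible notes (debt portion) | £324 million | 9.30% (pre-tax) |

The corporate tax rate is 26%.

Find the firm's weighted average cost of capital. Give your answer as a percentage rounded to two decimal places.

11.26%

Total capital V = 672 + 220 + 324 = 1216.
Equity: weight = 672/1216 = 0.5526; cost = 15.21%.
Term loan: weight = 220/1216 = 0.1809; after-tax cost = 7.6% × (1 − 26%) = 5.6240%.
Convertible notes (debt portion): weight = 324/1216 = 0.2664; after-tax cost = 9.3% × (1 − 26%) = 6.8820%.
WACC = 0.5526 × 15.2100% + 0.1809 × 5.6240% + 0.2664 × 6.8820% = 11.2567%.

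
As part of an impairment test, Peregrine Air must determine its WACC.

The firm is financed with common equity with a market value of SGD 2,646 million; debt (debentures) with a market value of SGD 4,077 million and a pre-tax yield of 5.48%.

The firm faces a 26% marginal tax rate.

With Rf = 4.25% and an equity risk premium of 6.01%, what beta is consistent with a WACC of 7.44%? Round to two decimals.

1.40

Total capital V = 2646 + 4077 = 6723.
Equity weight = 2646/6723 = 0.3936.
Debentures weight = 4077/6723 = 0.6064.
Debt contribution = 0.6064 × 5.48% × (1 − 26%) = 2.4592%.
Required equity contribution = 7.44% − 2.4592% = 4.9808%  ⇒  Re = 12.6554%.
CAPM: 12.6554% = 4.25% + β × 6.01%  ⇒  β = 1.3986.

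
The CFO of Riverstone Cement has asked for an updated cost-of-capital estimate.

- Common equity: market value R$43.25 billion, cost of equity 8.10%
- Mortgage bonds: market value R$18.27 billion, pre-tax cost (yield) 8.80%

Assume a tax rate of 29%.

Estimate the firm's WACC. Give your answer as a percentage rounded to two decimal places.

Total capital V = 43.25 + 18.27 = 61.52.
Equity: weight = 43.25/61.52 = 0.7030; cost = 8.1%.
Mortgage bonds: weight = 18.27/61.52 = 0.2970; after-tax cost = 8.8% × (1 − 29%) = 6.2480%.
WACC = 0.7030 × 8.1000% + 0.2970 × 6.2480% = 7.5500%.

7.55%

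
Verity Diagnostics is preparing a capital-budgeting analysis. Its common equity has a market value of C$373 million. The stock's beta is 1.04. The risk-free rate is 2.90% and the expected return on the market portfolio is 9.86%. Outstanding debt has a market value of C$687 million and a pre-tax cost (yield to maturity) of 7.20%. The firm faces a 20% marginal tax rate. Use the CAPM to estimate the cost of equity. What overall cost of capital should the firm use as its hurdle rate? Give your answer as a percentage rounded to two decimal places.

7.30%

Market risk premium = 9.86% − 2.9% = 6.96%.
Cost of equity via CAPM: Re = 2.9% + 1.04 × 6.96% = 10.1384%.
Total capital V = 373 + 687 = 1060.
Equity: weight = 373/1060 = 0.3519; cost = 10.1384%.
Debt: weight = 687/1060 = 0.6481; after-tax cost = 7.2% × (1 − 20%) = 5.7600%.
WACC = 0.3519 × 10.1384% + 0.6481 × 5.7600% = 7.3007%.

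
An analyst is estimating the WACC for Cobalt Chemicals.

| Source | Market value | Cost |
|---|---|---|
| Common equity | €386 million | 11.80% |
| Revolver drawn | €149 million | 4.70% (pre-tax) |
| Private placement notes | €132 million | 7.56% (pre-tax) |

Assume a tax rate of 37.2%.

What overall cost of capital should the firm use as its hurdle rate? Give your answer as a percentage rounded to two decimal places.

8.43%

Total capital V = 386 + 149 + 132 = 667.
Equity: weight = 386/667 = 0.5787; cost = 11.8%.
Revolver drawn: weight = 149/667 = 0.2234; after-tax cost = 4.7% × (1 − 37.2%) = 2.9516%.
Private placement notes: weight = 132/667 = 0.1979; after-tax cost = 7.56% × (1 − 37.2%) = 4.7477%.
WACC = 0.5787 × 11.8000% + 0.2234 × 2.9516% + 0.1979 × 4.7477% = 8.4277%.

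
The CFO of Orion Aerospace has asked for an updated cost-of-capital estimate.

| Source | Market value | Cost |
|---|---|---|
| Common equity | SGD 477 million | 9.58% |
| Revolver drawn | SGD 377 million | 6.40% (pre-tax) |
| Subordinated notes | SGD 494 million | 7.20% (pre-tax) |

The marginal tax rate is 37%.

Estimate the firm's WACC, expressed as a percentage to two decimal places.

6.18%

Total capital V = 477 + 377 + 494 = 1348.
Equity: weight = 477/1348 = 0.3539; cost = 9.58%.
Revolver drawn: weight = 377/1348 = 0.2797; after-tax cost = 6.4% × (1 − 37%) = 4.0320%.
Subordinated notes: weight = 494/1348 = 0.3665; after-tax cost = 7.2% × (1 − 37%) = 4.5360%.
WACC = 0.3539 × 9.5800% + 0.2797 × 4.0320% + 0.3665 × 4.5360% = 6.1799%.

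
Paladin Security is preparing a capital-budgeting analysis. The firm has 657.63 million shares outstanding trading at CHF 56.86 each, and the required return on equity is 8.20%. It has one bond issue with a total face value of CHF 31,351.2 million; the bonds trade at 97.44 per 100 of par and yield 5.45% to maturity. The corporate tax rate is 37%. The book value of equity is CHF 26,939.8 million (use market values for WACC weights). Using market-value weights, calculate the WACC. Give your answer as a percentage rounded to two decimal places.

Market value of equity E = 56.86 × 657.63m = 37392.8418m. Market value of debt D = 31351.2m × 97.44/100 = 30548.60928m.
Total capital V = 37392.8418 + 30548.60928 = 67941.45108.
Equity: weight = 37392.8418/67941.45108 = 0.5504; cost = 8.2%.
Bonds outstanding: weight = 30548.60928/67941.45108 = 0.4496; after-tax cost = 5.45% × (1 − 37%) = 3.4335%.
WACC = 0.5504 × 8.2000% + 0.4496 × 3.4335% = 6.0568%.

6.06%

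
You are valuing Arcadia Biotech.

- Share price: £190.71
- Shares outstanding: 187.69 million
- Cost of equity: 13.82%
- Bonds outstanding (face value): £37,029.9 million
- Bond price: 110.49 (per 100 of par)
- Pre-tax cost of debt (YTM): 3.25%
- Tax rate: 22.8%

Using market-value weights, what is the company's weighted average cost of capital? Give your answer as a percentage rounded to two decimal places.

Market value of equity E = 190.71 × 187.69m = 35794.3599m. Market value of debt D = 37029.9m × 110.49/100 = 40914.33651m.
Total capital V = 35794.3599 + 40914.33651 = 76708.69641.
Equity: weight = 35794.3599/76708.69641 = 0.4666; cost = 13.82%.
Bonds outstanding: weight = 40914.33651/76708.69641 = 0.5334; after-tax cost = 3.25% × (1 − 22.8%) = 2.5090%.
WACC = 0.4666 × 13.8200% + 0.5334 × 2.5090% = 7.7870%.

7.79%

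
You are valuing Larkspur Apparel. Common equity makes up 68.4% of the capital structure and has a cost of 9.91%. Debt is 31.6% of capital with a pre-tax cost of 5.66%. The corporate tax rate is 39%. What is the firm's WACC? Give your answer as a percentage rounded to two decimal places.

After-tax cost of debt = 5.66% × (1 − 39%) = 3.4526%.
WACC = 0.684 × 9.9100% + 0.316 × 3.4526% = 7.8695%.

7.87%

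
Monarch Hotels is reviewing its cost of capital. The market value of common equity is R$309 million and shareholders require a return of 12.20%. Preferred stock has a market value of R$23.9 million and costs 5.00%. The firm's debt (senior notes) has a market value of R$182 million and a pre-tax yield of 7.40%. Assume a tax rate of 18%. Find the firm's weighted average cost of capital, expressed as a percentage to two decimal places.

Total capital V = 309 + 23.9 + 182 = 514.9.
Equity: weight = 309/514.9 = 0.6001; cost = 12.2%.
Preferred: weight = 23.9/514.9 = 0.0464; cost = 5%.
Senior notes: weight = 182/514.9 = 0.3535; after-tax cost = 7.4% × (1 − 18%) = 6.0680%.
WACC = 0.6001 × 12.2000% + 0.0464 × 5.0000% + 0.3535 × 6.0680% = 9.6983%.

9.70%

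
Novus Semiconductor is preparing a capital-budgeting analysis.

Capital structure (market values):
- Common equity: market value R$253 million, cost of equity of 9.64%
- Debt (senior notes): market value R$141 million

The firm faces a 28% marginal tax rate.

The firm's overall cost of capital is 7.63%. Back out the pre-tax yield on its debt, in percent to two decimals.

5.59%

Total capital V = 253 + 141 = 394.
Equity weight = 253/394 = 0.6421.
Senior notes weight = 141/394 = 0.3579.
Equity contribution = 0.6421 × 9.64% = 6.1902%.
Remaining for debt = 7.63% − 6.1902% = 1.4398%.
Rd × (1 − 28%) × 0.3579 = 1.4398%  ⇒  Rd = 5.5881%.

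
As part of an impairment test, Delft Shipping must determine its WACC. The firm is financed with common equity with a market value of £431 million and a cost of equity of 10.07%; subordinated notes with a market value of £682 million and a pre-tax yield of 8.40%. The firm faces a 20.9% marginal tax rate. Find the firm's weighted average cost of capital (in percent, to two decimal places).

Total capital V = 431 + 682 = 1113.
Equity: weight = 431/1113 = 0.3872; cost = 10.07%.
Subordinated notes: weight = 682/1113 = 0.6128; after-tax cost = 8.4% × (1 − 20.9%) = 6.6444%.
WACC = 0.3872 × 10.0700% + 0.6128 × 6.6444% = 7.9709%.

7.97%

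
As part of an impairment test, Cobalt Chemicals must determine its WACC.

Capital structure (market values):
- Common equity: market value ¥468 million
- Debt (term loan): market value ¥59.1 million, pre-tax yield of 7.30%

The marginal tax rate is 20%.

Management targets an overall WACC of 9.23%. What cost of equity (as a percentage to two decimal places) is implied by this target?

Total capital V = 468 + 59.1 = 527.1.
Equity weight = 468/527.1 = 0.8879.
Term loan weight = 59.1/527.1 = 0.1121.
Debt contribution = 0.1121 × 7.3% × (1 − 20%) = 0.6548%.
Required equity contribution = 9.23% − 0.6548% = 8.5752%.
Re = 8.5752% / 0.8879 = 9.6581%.

9.66%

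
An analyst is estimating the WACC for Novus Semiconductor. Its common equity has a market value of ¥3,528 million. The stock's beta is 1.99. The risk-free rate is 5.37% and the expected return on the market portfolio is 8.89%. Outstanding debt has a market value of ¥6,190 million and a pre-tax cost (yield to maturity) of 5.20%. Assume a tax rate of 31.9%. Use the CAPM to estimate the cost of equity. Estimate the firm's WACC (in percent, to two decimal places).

Market risk premium = 8.89% − 5.37% = 3.52%.
Cost of equity via CAPM: Re = 5.37% + 1.99 × 3.52% = 12.3748%.
Total capital V = 3528 + 6190 = 9718.
Equity: weight = 3528/9718 = 0.3630; cost = 12.3748%.
Debt: weight = 6190/9718 = 0.6370; after-tax cost = 5.2% × (1 − 31.9%) = 3.5412%.
WACC = 0.3630 × 12.3748% + 0.6370 × 3.5412% = 6.7481%.

6.75%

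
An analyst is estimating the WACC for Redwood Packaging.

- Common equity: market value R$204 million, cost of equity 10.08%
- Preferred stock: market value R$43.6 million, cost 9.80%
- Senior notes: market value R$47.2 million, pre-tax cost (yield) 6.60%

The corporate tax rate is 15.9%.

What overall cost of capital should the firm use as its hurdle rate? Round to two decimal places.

9.31%

Total capital V = 204 + 43.6 + 47.2 = 294.8.
Equity: weight = 204/294.8 = 0.6920; cost = 10.08%.
Preferred: weight = 43.6/294.8 = 0.1479; cost = 9.8%.
Senior notes: weight = 47.2/294.8 = 0.1601; after-tax cost = 6.6% × (1 − 15.9%) = 5.5506%.
WACC = 0.6920 × 10.0800% + 0.1479 × 9.8000% + 0.1601 × 5.5506% = 9.3134%.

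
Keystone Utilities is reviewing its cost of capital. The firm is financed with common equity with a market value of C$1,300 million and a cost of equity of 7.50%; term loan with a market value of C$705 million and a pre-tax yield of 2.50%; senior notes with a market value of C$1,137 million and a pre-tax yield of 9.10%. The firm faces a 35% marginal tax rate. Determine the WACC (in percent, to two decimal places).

5.61%

Total capital V = 1300 + 705 + 1137 = 3142.
Equity: weight = 1300/3142 = 0.4137; cost = 7.5%.
Term loan: weight = 705/3142 = 0.2244; after-tax cost = 2.5% × (1 − 35%) = 1.6250%.
Senior notes: weight = 1137/3142 = 0.3619; after-tax cost = 9.1% × (1 − 35%) = 5.9150%.
WACC = 0.4137 × 7.5000% + 0.2244 × 1.6250% + 0.3619 × 5.9150% = 5.6082%.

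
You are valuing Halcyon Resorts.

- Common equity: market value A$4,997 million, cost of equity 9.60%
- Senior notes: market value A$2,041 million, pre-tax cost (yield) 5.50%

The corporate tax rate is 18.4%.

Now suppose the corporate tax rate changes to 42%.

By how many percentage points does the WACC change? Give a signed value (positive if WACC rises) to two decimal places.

-0.38 pp

Current WACC:
Total capital V = 4997 + 2041 = 7038.
Equity: weight = 4997/7038 = 0.7100; cost = 9.6%.
Senior notes: weight = 2041/7038 = 0.2900; after-tax cost = 5.5% × (1 − 18.4%) = 4.4880%.
WACC = 0.7100 × 9.6000% + 0.2900 × 4.4880% = 8.1175%.
After the change:
Total capital V = 4997 + 2041 = 7038.
Equity: weight = 4997/7038 = 0.7100; cost = 9.6%.
Senior notes: weight = 2041/7038 = 0.2900; after-tax cost = 5.5% × (1 − 42%) = 3.1900%.
WACC = 0.7100 × 9.6000% + 0.2900 × 3.1900% = 7.7411%.
Change in WACC = 7.7411% − 8.1175% = -0.3764 pp.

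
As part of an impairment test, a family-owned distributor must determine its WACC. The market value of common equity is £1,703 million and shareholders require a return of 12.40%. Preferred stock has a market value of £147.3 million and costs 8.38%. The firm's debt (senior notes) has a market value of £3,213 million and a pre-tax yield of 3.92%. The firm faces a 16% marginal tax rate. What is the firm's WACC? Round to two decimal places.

Total capital V = 1703 + 147.3 + 3213 = 5063.3.
Equity: weight = 1703/5063.3 = 0.3363; cost = 12.4%.
Preferred: weight = 147.3/5063.3 = 0.0291; cost = 8.38%.
Senior notes: weight = 3213/5063.3 = 0.6346; after-tax cost = 3.92% × (1 − 16%) = 3.2928%.
WACC = 0.3363 × 12.4000% + 0.0291 × 8.3800% + 0.6346 × 3.2928% = 6.5039%.

6.50%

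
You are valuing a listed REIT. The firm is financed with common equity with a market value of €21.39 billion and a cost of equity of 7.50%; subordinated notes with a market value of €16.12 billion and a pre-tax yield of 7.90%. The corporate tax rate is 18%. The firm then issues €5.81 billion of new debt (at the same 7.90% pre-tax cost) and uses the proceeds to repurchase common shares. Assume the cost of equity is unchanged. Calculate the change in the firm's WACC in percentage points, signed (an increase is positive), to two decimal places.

-0.16 pp

Current WACC:
Total capital V = 21.39 + 16.12 = 37.51.
Equity: weight = 21.39/37.51 = 0.5702; cost = 7.5%.
Subordinated notes: weight = 16.12/37.51 = 0.4298; after-tax cost = 7.9% × (1 − 18%) = 6.4780%.
WACC = 0.5702 × 7.5000% + 0.4298 × 6.4780% = 7.0608%.
After the change:
Total capital V = 15.58 + 21.93 = 37.51.
Equity: weight = 15.58/37.51 = 0.4154; cost = 7.5%.
Subordinated notes: weight = 21.93/37.51 = 0.5846; after-tax cost = 7.9% × (1 − 18%) = 6.4780%.
WACC = 0.4154 × 7.5000% + 0.5846 × 6.4780% = 6.9025%.
Change in WACC = 6.9025% − 7.0608% = -0.1583 pp.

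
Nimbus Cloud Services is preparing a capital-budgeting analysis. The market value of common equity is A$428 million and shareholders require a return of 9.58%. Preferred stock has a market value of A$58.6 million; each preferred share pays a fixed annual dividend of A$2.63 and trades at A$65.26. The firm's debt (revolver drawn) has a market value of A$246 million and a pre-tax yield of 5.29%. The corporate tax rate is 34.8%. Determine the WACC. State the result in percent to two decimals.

Cost of preferred: Rp = 2.63 / 65.26 = 4.0300%.
Total capital V = 428 + 58.6 + 246 = 732.6.
Equity: weight = 428/732.6 = 0.5842; cost = 9.58%.
Preferred: weight = 58.6/732.6 = 0.0800; cost = 4.03%.
Revolver drawn: weight = 246/732.6 = 0.3358; after-tax cost = 5.29% × (1 − 34.8%) = 3.4491%.
WACC = 0.5842 × 9.5800% + 0.0800 × 4.0300% + 0.3358 × 3.4491% = 7.0774%.

7.08%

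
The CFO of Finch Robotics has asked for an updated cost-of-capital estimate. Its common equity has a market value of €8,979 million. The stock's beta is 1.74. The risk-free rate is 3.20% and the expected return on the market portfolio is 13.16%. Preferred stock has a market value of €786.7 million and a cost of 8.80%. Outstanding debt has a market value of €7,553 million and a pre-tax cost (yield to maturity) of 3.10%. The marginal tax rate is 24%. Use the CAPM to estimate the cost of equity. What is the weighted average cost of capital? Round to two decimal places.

Market risk premium = 13.16% − 3.2% = 9.96%.
Cost of equity via CAPM: Re = 3.2% + 1.74 × 9.96% = 20.5304%.
Total capital V = 8979 + 786.7 + 7553 = 17318.7.
Equity: weight = 8979/17318.7 = 0.5185; cost = 20.5304%.
Preferred: weight = 786.7/17318.7 = 0.0454; cost = 8.8%.
Debt: weight = 7553/17318.7 = 0.4361; after-tax cost = 3.1% × (1 − 24%) = 2.3560%.
WACC = 0.5185 × 20.5304% + 0.0454 × 8.8000% + 0.4361 × 2.3560% = 12.0714%.

12.07%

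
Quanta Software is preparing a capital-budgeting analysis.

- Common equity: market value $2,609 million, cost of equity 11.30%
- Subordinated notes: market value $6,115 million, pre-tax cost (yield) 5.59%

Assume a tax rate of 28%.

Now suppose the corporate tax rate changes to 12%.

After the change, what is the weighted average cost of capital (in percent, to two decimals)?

6.83%

After the change:
Total capital V = 2609 + 6115 = 8724.
Equity: weight = 2609/8724 = 0.2991; cost = 11.3%.
Subordinated notes: weight = 6115/8724 = 0.7009; after-tax cost = 5.59% × (1 − 12%) = 4.9192%.
WACC = 0.2991 × 11.3000% + 0.7009 × 4.9192% = 6.8274%.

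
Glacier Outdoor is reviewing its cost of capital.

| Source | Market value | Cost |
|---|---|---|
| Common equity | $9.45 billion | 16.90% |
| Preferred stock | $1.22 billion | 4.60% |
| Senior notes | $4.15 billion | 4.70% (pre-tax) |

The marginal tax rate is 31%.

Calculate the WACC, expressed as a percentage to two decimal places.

12.06%

Total capital V = 9.45 + 1.22 + 4.15 = 14.82.
Equity: weight = 9.45/14.82 = 0.6377; cost = 16.9%.
Preferred: weight = 1.22/14.82 = 0.0823; cost = 4.6%.
Senior notes: weight = 4.15/14.82 = 0.2800; after-tax cost = 4.7% × (1 − 31%) = 3.2430%.
WACC = 0.6377 × 16.9000% + 0.0823 × 4.6000% + 0.2800 × 3.2430% = 12.0631%.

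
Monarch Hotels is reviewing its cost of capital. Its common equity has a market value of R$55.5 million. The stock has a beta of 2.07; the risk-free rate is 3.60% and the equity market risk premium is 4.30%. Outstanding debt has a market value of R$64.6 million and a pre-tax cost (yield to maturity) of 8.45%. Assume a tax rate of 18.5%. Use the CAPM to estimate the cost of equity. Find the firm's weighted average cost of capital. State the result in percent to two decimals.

9.48%

Cost of equity via CAPM: Re = 3.6% + 2.07 × 4.3% = 12.5010%.
Total capital V = 55.5 + 64.6 = 120.1.
Equity: weight = 55.5/120.1 = 0.4621; cost = 12.501%.
Debt: weight = 64.6/120.1 = 0.5379; after-tax cost = 8.45% × (1 − 18.5%) = 6.8867%.
WACC = 0.4621 × 12.5010% + 0.5379 × 6.8867% = 9.4812%.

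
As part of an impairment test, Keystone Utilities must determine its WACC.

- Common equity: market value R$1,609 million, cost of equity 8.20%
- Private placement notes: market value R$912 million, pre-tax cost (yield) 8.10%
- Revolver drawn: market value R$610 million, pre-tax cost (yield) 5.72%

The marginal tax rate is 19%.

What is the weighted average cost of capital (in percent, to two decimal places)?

Total capital V = 1609 + 912 + 610 = 3131.
Equity: weight = 1609/3131 = 0.5139; cost = 8.2%.
Private placement notes: weight = 912/3131 = 0.2913; after-tax cost = 8.1% × (1 − 19%) = 6.5610%.
Revolver drawn: weight = 610/3131 = 0.1948; after-tax cost = 5.72% × (1 − 19%) = 4.6332%.
WACC = 0.5139 × 8.2000% + 0.2913 × 6.5610% + 0.1948 × 4.6332% = 7.0277%.

7.03%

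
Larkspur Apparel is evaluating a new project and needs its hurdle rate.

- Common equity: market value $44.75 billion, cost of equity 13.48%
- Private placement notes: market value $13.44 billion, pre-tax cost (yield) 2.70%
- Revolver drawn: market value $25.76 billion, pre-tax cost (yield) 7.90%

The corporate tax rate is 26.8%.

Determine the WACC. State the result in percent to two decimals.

Total capital V = 44.75 + 13.44 + 25.76 = 83.95.
Equity: weight = 44.75/83.95 = 0.5331; cost = 13.48%.
Private placement notes: weight = 13.44/83.95 = 0.1601; after-tax cost = 2.7% × (1 − 26.8%) = 1.9764%.
Revolver drawn: weight = 25.76/83.95 = 0.3068; after-tax cost = 7.9% × (1 − 26.8%) = 5.7828%.
WACC = 0.5331 × 13.4800% + 0.1601 × 1.9764% + 0.3068 × 5.7828% = 9.2764%.

9.28%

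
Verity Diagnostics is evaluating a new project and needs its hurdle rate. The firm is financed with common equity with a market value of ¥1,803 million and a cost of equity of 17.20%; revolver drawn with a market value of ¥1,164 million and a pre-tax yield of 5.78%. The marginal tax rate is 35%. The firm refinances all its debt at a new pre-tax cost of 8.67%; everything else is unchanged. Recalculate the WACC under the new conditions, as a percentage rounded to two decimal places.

After the change:
Total capital V = 1803 + 1164 = 2967.
Equity: weight = 1803/2967 = 0.6077; cost = 17.2%.
Revolver drawn: weight = 1164/2967 = 0.3923; after-tax cost = 8.67% × (1 − 35%) = 5.6355%.
WACC = 0.6077 × 17.2000% + 0.3923 × 5.6355% = 12.6631%.

12.66%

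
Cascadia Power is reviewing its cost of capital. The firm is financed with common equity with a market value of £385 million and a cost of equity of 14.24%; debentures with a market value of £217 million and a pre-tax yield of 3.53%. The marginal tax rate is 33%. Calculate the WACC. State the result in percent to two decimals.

Total capital V = 385 + 217 = 602.
Equity: weight = 385/602 = 0.6395; cost = 14.24%.
Debentures: weight = 217/602 = 0.3605; after-tax cost = 3.53% × (1 − 33%) = 2.3651%.
WACC = 0.6395 × 14.2400% + 0.3605 × 2.3651% = 9.9595%.

9.96%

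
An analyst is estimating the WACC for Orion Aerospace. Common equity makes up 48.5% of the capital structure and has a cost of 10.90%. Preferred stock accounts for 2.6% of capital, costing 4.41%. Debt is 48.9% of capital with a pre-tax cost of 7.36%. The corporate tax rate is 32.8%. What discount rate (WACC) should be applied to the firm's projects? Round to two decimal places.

After-tax cost of debt = 7.36% × (1 − 32.8%) = 4.9459%.
WACC = 0.485 × 10.9000% + 0.026 × 4.4100% + 0.489 × 4.9459% = 7.8197%.

7.82%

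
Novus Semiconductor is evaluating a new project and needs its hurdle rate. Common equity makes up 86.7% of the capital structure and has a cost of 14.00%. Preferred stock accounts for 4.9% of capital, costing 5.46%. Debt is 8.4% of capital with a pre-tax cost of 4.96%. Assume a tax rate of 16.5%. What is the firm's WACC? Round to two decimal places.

After-tax cost of debt = 4.96% × (1 − 16.5%) = 4.1416%.
WACC = 0.867 × 14.0000% + 0.049 × 5.4600% + 0.084 × 4.1416% = 12.7534%.

12.75%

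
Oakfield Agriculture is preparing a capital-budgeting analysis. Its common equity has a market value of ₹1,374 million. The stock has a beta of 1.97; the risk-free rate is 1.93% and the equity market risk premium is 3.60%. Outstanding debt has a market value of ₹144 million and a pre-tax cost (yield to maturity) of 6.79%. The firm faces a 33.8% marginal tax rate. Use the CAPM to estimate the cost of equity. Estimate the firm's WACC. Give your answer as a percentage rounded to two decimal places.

Cost of equity via CAPM: Re = 1.93% + 1.97 × 3.6% = 9.0220%.
Total capital V = 1374 + 144 = 1518.
Equity: weight = 1374/1518 = 0.9051; cost = 9.022%.
Debt: weight = 144/1518 = 0.0949; after-tax cost = 6.79% × (1 − 33.8%) = 4.4950%.
WACC = 0.9051 × 9.0220% + 0.0949 × 4.4950% = 8.5926%.

8.59%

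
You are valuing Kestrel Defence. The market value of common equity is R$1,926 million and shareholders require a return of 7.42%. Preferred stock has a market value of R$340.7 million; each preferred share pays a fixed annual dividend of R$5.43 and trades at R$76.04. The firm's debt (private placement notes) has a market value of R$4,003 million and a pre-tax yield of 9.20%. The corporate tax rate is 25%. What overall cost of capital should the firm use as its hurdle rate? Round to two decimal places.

Cost of preferred: Rp = 5.43 / 76.04 = 7.1410%.
Total capital V = 1926 + 340.7 + 4003 = 6269.7.
Equity: weight = 1926/6269.7 = 0.3072; cost = 7.42%.
Preferred: weight = 340.7/6269.7 = 0.0543; cost = 7.141%.
Private placement notes: weight = 4003/6269.7 = 0.6385; after-tax cost = 9.2% × (1 − 25%) = 6.9000%.
WACC = 0.3072 × 7.4200% + 0.0543 × 7.1410% + 0.6385 × 6.9000% = 7.0728%.

7.07%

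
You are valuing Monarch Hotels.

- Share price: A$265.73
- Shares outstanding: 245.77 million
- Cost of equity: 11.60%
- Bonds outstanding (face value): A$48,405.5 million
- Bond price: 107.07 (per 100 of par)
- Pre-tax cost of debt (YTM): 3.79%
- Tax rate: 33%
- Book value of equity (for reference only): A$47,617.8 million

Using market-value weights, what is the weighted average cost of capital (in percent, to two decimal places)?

7.59%

Market value of equity E = 265.73 × 245.77m = 65308.4621m. Market value of debt D = 48405.5m × 107.07/100 = 51827.76885m.
Total capital V = 65308.4621 + 51827.76885 = 117136.23095.
Equity: weight = 65308.4621/117136.23095 = 0.5575; cost = 11.6%.
Bonds outstanding: weight = 51827.76885/117136.23095 = 0.4425; after-tax cost = 3.79% × (1 − 33%) = 2.5393%.
WACC = 0.5575 × 11.6000% + 0.4425 × 2.5393% = 7.5910%.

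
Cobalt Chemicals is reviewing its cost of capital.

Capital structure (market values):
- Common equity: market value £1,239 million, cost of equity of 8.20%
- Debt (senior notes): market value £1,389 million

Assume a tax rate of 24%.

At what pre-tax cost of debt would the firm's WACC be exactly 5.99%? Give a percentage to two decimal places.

Total capital V = 1239 + 1389 = 2628.
Equity weight = 1239/2628 = 0.4715.
Senior notes weight = 1389/2628 = 0.5285.
Equity contribution = 0.4715 × 8.2% = 3.8660%.
Remaining for debt = 5.99% − 3.8660% = 2.1240%.
Rd × (1 − 24%) × 0.5285 = 2.1240%  ⇒  Rd = 5.2877%.

5.29%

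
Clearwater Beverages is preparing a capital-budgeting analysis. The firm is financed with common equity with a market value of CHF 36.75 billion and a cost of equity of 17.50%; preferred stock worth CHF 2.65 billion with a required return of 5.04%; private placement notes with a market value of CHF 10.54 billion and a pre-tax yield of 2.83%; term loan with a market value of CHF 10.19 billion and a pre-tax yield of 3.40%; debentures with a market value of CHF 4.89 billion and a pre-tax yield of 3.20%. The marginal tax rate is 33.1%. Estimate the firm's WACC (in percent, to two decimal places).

10.92%

Total capital V = 36.75 + 2.65 + 10.54 + 10.19 + 4.89 = 65.02.
Equity: weight = 36.75/65.02 = 0.5652; cost = 17.5%.
Preferred: weight = 2.65/65.02 = 0.0408; cost = 5.04%.
Private placement notes: weight = 10.54/65.02 = 0.1621; after-tax cost = 2.83% × (1 − 33.1%) = 1.8933%.
Term loan: weight = 10.19/65.02 = 0.1567; after-tax cost = 3.4% × (1 − 33.1%) = 2.2746%.
Debentures: weight = 4.89/65.02 = 0.0752; after-tax cost = 3.2% × (1 − 33.1%) = 2.1408%.
WACC = 0.5652 × 17.5000% + 0.0408 × 5.0400% + 0.1621 × 1.8933% + 0.1567 × 2.2746% + 0.0752 × 2.1408% = 10.9210%.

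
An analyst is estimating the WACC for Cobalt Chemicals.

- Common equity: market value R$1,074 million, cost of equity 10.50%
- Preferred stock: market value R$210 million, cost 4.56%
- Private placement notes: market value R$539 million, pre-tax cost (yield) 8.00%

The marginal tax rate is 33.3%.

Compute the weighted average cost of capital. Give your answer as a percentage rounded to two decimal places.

Total capital V = 1074 + 210 + 539 = 1823.
Equity: weight = 1074/1823 = 0.5891; cost = 10.5%.
Preferred: weight = 210/1823 = 0.1152; cost = 4.56%.
Private placement notes: weight = 539/1823 = 0.2957; after-tax cost = 8% × (1 − 33.3%) = 5.3360%.
WACC = 0.5891 × 10.5000% + 0.1152 × 4.5600% + 0.2957 × 5.3360% = 8.2889%.

8.29%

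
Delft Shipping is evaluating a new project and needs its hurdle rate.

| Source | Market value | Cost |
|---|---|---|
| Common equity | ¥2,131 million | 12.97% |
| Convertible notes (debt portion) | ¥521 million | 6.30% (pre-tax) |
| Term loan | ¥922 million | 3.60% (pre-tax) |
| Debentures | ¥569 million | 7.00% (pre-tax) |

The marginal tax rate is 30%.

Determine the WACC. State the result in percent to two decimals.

Total capital V = 2131 + 521 + 922 + 569 = 4143.
Equity: weight = 2131/4143 = 0.5144; cost = 12.97%.
Convertible notes (debt portion): weight = 521/4143 = 0.1258; after-tax cost = 6.3% × (1 − 30%) = 4.4100%.
Term loan: weight = 922/4143 = 0.2225; after-tax cost = 3.6% × (1 − 30%) = 2.5200%.
Debentures: weight = 569/4143 = 0.1373; after-tax cost = 7% × (1 − 30%) = 4.9000%.
WACC = 0.5144 × 12.9700% + 0.1258 × 4.4100% + 0.2225 × 2.5200% + 0.1373 × 4.9000% = 8.4596%.

8.46%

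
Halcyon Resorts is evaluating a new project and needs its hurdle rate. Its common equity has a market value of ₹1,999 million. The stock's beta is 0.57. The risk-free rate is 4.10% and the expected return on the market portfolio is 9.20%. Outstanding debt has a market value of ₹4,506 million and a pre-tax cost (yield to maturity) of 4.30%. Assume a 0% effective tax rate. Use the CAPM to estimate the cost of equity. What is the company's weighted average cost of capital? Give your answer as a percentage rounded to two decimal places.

Market risk premium = 9.2% − 4.1% = 5.1%.
Cost of equity via CAPM: Re = 4.1% + 0.57 × 5.1% = 7.0070%.
Total capital V = 1999 + 4506 = 6505.
Equity: weight = 1999/6505 = 0.3073; cost = 7.007%.
Debt: weight = 4506/6505 = 0.6927; after-tax cost = 4.3% × (1 − 0%) = 4.3000%.
WACC = 0.3073 × 7.0070% + 0.6927 × 4.3000% = 5.1319%.

5.13%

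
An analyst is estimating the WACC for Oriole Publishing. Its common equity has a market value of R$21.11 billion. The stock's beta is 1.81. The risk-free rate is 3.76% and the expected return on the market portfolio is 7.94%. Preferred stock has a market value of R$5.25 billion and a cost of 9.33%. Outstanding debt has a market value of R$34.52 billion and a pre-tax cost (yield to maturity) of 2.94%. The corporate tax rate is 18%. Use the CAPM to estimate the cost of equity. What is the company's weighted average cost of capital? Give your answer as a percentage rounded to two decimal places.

6.10%

Market risk premium = 7.94% − 3.76% = 4.18%.
Cost of equity via CAPM: Re = 3.76% + 1.81 × 4.18% = 11.3258%.
Total capital V = 21.11 + 5.25 + 34.52 = 60.88.
Equity: weight = 21.11/60.88 = 0.3467; cost = 11.3258%.
Preferred: weight = 5.25/60.88 = 0.0862; cost = 9.33%.
Debt: weight = 34.52/60.88 = 0.5670; after-tax cost = 2.94% × (1 − 18%) = 2.4108%.
WACC = 0.3467 × 11.3258% + 0.0862 × 9.3300% + 0.5670 × 2.4108% = 6.0987%.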